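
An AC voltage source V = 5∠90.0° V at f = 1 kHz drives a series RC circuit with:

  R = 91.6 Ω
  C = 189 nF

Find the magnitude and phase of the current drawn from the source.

Step 1 — Angular frequency: ω = 2π·f = 2π·1000 = 6283 rad/s.
Step 2 — Component impedances:
  R: Z = R = 91.6 Ω
  C: Z = 1/(jωC) = -j/(ω·C) = 0 - j842.1 Ω
Step 3 — Series combination: Z_total = R + C = 91.6 - j842.1 Ω = 847.1∠-83.8° Ω.
Step 4 — Source phasor: V = 5∠90.0° V = 0 + j5 V.
Step 5 — Ohm's law: I = V / Z_total = (0 + j5) / (91.6 - j842.1) = -0.005868 + j0.0006383 A.
Step 6 — Convert to polar: |I| = 0.005903 A, ∠I = 173.8°.

I = 0.005903∠173.8° A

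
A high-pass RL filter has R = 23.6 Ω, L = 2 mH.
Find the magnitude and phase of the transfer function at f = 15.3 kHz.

Step 1 — Angular frequency: ω = 2π·1.53e+04 = 9.613e+04 rad/s.
Step 2 — Transfer function: H(jω) = jωL/(R + jωL).
Step 3 — Numerator jωL = j·192.3; denominator R + jωL = 23.6 + j192.3.
Step 4 — H = 0.9852 + j0.1209.
Step 5 — Magnitude: |H| = 0.9926 (-0.1 dB); phase: φ = 7.0°.

|H| = 0.9926 (-0.1 dB), φ = 7.0°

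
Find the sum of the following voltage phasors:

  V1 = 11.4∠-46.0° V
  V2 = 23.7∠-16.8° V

Step 1 — Convert each phasor to rectangular form:
  V1 = 11.4·(cos(-46.0°) + j·sin(-46.0°)) = 7.919 - j8.2 V
  V2 = 23.7·(cos(-16.8°) + j·sin(-16.8°)) = 22.69 - j6.85 V
Step 2 — Sum components: V_total = 30.61 - j15.05 V.
Step 3 — Convert to polar: |V_total| = 34.11 V, ∠V_total = -26.2°.

V_total = 34.11∠-26.2° V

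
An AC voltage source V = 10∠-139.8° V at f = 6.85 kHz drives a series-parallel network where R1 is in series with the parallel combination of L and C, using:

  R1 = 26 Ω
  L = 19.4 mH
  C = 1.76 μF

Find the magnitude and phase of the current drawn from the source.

Step 1 — Angular frequency: ω = 2π·f = 2π·6850 = 4.304e+04 rad/s.
Step 2 — Component impedances:
  R1: Z = R = 26 Ω
  L: Z = jωL = j·4.304e+04·0.0194 = 0 + j835 Ω
  C: Z = 1/(jωC) = -j/(ω·C) = 0 - j13.2 Ω
Step 3 — Parallel branch: L || C = 1/(1/L + 1/C) = 0 - j13.41 Ω.
Step 4 — Series with R1: Z_total = R1 + (L || C) = 26 - j13.41 Ω = 29.26∠-27.3° Ω.
Step 5 — Source phasor: V = 10∠-139.8° V = -7.638 - j6.455 V.
Step 6 — Ohm's law: I = V / Z_total = (-7.638 - j6.455) / (26 - j13.41) = -0.1309 - j0.3158 A.
Step 7 — Convert to polar: |I| = 0.3418 A, ∠I = -112.5°.

I = 0.3418∠-112.5° A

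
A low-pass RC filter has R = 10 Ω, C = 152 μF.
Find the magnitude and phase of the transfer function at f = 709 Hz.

Step 1 — Angular frequency: ω = 2π·709 = 4455 rad/s.
Step 2 — Transfer function: H(jω) = 1/(1 + jωRC).
Step 3 — Denominator: 1 + jωRC = 1 + j·4455·10·0.000152 = 1 + j6.771.
Step 4 — H = 0.02134 - j0.1445.
Step 5 — Magnitude: |H| = 0.1461 (-16.7 dB); phase: φ = -81.6°.

|H| = 0.1461 (-16.7 dB), φ = -81.6°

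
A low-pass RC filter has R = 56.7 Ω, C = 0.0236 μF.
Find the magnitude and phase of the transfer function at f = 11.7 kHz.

Step 1 — Angular frequency: ω = 2π·1.17e+04 = 7.351e+04 rad/s.
Step 2 — Transfer function: H(jω) = 1/(1 + jωRC).
Step 3 — Denominator: 1 + jωRC = 1 + j·7.351e+04·56.7·2.36e-08 = 1 + j0.09837.
Step 4 — H = 0.9904 - j0.09743.
Step 5 — Magnitude: |H| = 0.9952 (-0.0 dB); phase: φ = -5.6°.

|H| = 0.9952 (-0.0 dB), φ = -5.6°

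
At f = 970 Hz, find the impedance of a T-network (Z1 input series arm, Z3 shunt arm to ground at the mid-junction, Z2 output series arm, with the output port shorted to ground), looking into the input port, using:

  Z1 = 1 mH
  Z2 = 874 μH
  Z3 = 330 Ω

Step 1 — Angular frequency: ω = 2π·f = 2π·970 = 6095 rad/s.
Step 2 — Component impedances:
  Z1: Z = jωL = j·6095·0.001 = 0 + j6.095 Ω
  Z2: Z = jωL = j·6095·0.000874 = 0 + j5.327 Ω
  Z3: Z = R = 330 Ω
Step 3 — With the output port shorted to ground, the output series arm Z2 runs from the junction to ground; the shunt arm Z3 also runs from the junction to ground. They appear in parallel: Z3 || Z2 = 0.08596 + j5.325 Ω.
Step 4 — Series with input arm Z1: Z_in = Z1 + (Z3 || Z2) = 0.08596 + j11.42 Ω = 11.42∠89.6° Ω.

Z = 0.08596 + j11.42 Ω = 11.42∠89.6° Ω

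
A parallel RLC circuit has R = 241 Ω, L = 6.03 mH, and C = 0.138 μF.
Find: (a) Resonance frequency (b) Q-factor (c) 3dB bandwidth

Step 1 — Resonance: ω₀ = 1/√(LC) = 1/√(0.00603·1.38e-07) = 3.467e+04 rad/s.
Step 2 — f₀ = ω₀/(2π) = 5517 Hz.
Step 3 — Parallel Q: Q = R/(ω₀L) = 241/(3.467e+04·0.00603) = 1.153.
Step 4 — Bandwidth: Δω = ω₀/Q = 3.007e+04 rad/s; BW = Δω/(2π) = 4785 Hz.

(a) f₀ = 5517 Hz  (b) Q = 1.153  (c) BW = 4785 Hz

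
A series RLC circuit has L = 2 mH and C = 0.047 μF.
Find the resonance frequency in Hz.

Step 1 — Resonance condition Im(Z)=0 gives ω₀ = 1/√(LC).
Step 2 — ω₀ = 1/√(0.002·4.7e-08) = 1.031e+05 rad/s.
Step 3 — f₀ = ω₀/(2π) = 1.642e+04 Hz.

f₀ = 1.642e+04 Hz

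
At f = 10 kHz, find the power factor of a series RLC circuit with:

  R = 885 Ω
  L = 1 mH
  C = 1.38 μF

Step 1 — Angular frequency: ω = 2π·f = 2π·1e+04 = 6.283e+04 rad/s.
Step 2 — Component impedances:
  R: Z = R = 885 Ω
  L: Z = jωL = j·6.283e+04·0.001 = 0 + j62.83 Ω
  C: Z = 1/(jωC) = -j/(ω·C) = 0 - j11.53 Ω
Step 3 — Series combination: Z_total = R + L + C = 885 + j51.3 Ω = 886.5∠3.3° Ω.
Step 4 — Power factor: PF = cos(φ) = Re(Z)/|Z| = 885/886.5 = 0.9983.
Step 5 — Type: Im(Z) = 51.3 ⇒ lagging (phase φ = 3.3°).

PF = 0.9983 (lagging, φ = 3.3°)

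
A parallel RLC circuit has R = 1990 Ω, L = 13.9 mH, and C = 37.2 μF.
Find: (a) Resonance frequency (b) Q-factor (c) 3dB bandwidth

Step 1 — Resonance: ω₀ = 1/√(LC) = 1/√(0.0139·3.72e-05) = 1391 rad/s.
Step 2 — f₀ = ω₀/(2π) = 221.3 Hz.
Step 3 — Parallel Q: Q = R/(ω₀L) = 1990/(1391·0.0139) = 102.9.
Step 4 — Bandwidth: Δω = ω₀/Q = 13.51 rad/s; BW = Δω/(2π) = 2.15 Hz.

(a) f₀ = 221.3 Hz  (b) Q = 102.9  (c) BW = 2.15 Hz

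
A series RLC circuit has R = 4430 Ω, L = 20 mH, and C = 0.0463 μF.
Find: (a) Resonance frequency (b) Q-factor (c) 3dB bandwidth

Step 1 — Resonance condition Im(Z)=0 gives ω₀ = 1/√(LC).
Step 2 — ω₀ = 1/√(0.02·4.63e-08) = 3.286e+04 rad/s.
Step 3 — f₀ = ω₀/(2π) = 5230 Hz.
Step 4 — Series Q: Q = ω₀L/R = 3.286e+04·0.02/4430 = 0.1484.
Step 5 — 3dB bandwidth: Δω = ω₀/Q = 2.215e+05 rad/s; BW = Δω/(2π) = 3.525e+04 Hz.

(a) f₀ = 5230 Hz  (b) Q = 0.1484  (c) BW = 3.525e+04 Hz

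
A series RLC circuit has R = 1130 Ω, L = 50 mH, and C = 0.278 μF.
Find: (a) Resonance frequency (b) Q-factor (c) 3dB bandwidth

Step 1 — Resonance: ω₀ = 1/√(LC) = 1/√(0.05·2.78e-07) = 8482 rad/s.
Step 2 — f₀ = ω₀/(2π) = 1350 Hz.
Step 3 — Series Q: Q = ω₀L/R = 8482·0.05/1130 = 0.3753.
Step 4 — Bandwidth: Δω = ω₀/Q = 2.26e+04 rad/s; BW = Δω/(2π) = 3597 Hz.

(a) f₀ = 1350 Hz  (b) Q = 0.3753  (c) BW = 3597 Hz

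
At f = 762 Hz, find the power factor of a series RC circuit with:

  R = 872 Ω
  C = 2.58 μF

Step 1 — Angular frequency: ω = 2π·f = 2π·762 = 4788 rad/s.
Step 2 — Component impedances:
  R: Z = R = 872 Ω
  C: Z = 1/(jωC) = -j/(ω·C) = 0 - j80.96 Ω
Step 3 — Series combination: Z_total = R + C = 872 - j80.96 Ω = 875.7∠-5.3° Ω.
Step 4 — Power factor: PF = cos(φ) = Re(Z)/|Z| = 872/875.75 = 0.9957.
Step 5 — Type: Im(Z) = -80.96 ⇒ leading (phase φ = -5.3°).

PF = 0.9957 (leading, φ = -5.3°)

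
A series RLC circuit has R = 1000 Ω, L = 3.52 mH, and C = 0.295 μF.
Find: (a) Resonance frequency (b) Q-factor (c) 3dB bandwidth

Step 1 — Resonance: ω₀ = 1/√(LC) = 1/√(0.00352·2.95e-07) = 3.103e+04 rad/s.
Step 2 — f₀ = ω₀/(2π) = 4939 Hz.
Step 3 — Series Q: Q = ω₀L/R = 3.103e+04·0.00352/1000 = 0.1092.
Step 4 — Bandwidth: Δω = ω₀/Q = 2.841e+05 rad/s; BW = Δω/(2π) = 4.521e+04 Hz.

(a) f₀ = 4939 Hz  (b) Q = 0.1092  (c) BW = 4.521e+04 Hz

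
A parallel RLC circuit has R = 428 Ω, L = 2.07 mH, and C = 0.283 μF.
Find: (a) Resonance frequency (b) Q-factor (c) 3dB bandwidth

Step 1 — Resonance: ω₀ = 1/√(LC) = 1/√(0.00207·2.83e-07) = 4.132e+04 rad/s.
Step 2 — f₀ = ω₀/(2π) = 6576 Hz.
Step 3 — Parallel Q: Q = R/(ω₀L) = 428/(4.132e+04·0.00207) = 5.004.
Step 4 — Bandwidth: Δω = ω₀/Q = 8256 rad/s; BW = Δω/(2π) = 1314 Hz.

(a) f₀ = 6576 Hz  (b) Q = 5.004  (c) BW = 1314 Hz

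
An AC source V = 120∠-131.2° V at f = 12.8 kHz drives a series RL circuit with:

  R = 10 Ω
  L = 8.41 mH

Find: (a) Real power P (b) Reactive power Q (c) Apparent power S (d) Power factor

Step 1 — Angular frequency: ω = 2π·f = 2π·1.28e+04 = 8.042e+04 rad/s.
Step 2 — Component impedances:
  R: Z = R = 10 Ω
  L: Z = jωL = j·8.042e+04·0.00841 = 0 + j676.4 Ω
Step 3 — Series combination: Z_total = R + L = 10 + j676.4 Ω = 676.4∠89.2° Ω.
Step 4 — Source phasor: V = 120∠-131.2° V = -79.04 - j90.29 V.
Step 5 — Current: I = V / Z = -0.1352 + j0.1149 A = 0.1774∠139.6° A.
Step 6 — Complex power: S = V·I* = 0.3147 + j21.29 VA.
Step 7 — Real power: P = Re(S) = 0.3147 W.
Step 8 — Reactive power: Q = Im(S) = 21.29 VAR.
Step 9 — Apparent power: |S| = 21.29 VA.
Step 10 — Power factor: PF = P/|S| = 0.01478 (lagging).

(a) P = 0.3147 W  (b) Q = 21.29 VAR  (c) S = 21.29 VA  (d) PF = 0.01478 (lagging)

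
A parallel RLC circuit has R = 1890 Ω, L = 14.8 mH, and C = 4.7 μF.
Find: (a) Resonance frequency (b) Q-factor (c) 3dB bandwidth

Step 1 — Resonance: ω₀ = 1/√(LC) = 1/√(0.0148·4.7e-06) = 3792 rad/s.
Step 2 — f₀ = ω₀/(2π) = 603.4 Hz.
Step 3 — Parallel Q: Q = R/(ω₀L) = 1890/(3792·0.0148) = 33.68.
Step 4 — Bandwidth: Δω = ω₀/Q = 112.6 rad/s; BW = Δω/(2π) = 17.92 Hz.

(a) f₀ = 603.4 Hz  (b) Q = 33.68  (c) BW = 17.92 Hz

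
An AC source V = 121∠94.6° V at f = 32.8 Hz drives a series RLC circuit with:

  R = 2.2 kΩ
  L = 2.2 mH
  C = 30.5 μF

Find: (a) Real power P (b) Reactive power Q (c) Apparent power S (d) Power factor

Step 1 — Angular frequency: ω = 2π·f = 2π·32.8 = 206.1 rad/s.
Step 2 — Component impedances:
  R: Z = R = 2200 Ω
  L: Z = jωL = j·206.1·0.0022 = 0 + j0.4534 Ω
  C: Z = 1/(jωC) = -j/(ω·C) = 0 - j159.1 Ω
Step 3 — Series combination: Z_total = R + L + C = 2200 - j158.6 Ω = 2206∠-4.1° Ω.
Step 4 — Source phasor: V = 121∠94.6° V = -9.704 + j120.6 V.
Step 5 — Current: I = V / Z = -0.008321 + j0.05422 A = 0.05486∠98.7° A.
Step 6 — Complex power: S = V·I* = 6.621 - j0.4774 VA.
Step 7 — Real power: P = Re(S) = 6.621 W.
Step 8 — Reactive power: Q = Im(S) = -0.4774 VAR.
Step 9 — Apparent power: |S| = 6.638 VA.
Step 10 — Power factor: PF = P/|S| = 0.9974 (leading).

(a) P = 6.621 W  (b) Q = -0.4774 VAR  (c) S = 6.638 VA  (d) PF = 0.9974 (leading)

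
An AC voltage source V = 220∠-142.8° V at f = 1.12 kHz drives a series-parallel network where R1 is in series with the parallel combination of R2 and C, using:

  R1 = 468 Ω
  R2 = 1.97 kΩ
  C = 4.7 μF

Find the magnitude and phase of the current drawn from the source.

Step 1 — Angular frequency: ω = 2π·f = 2π·1120 = 7037 rad/s.
Step 2 — Component impedances:
  R1: Z = R = 468 Ω
  R2: Z = R = 1970 Ω
  C: Z = 1/(jωC) = -j/(ω·C) = 0 - j30.23 Ω
Step 3 — Parallel branch: R2 || C = 1/(1/R2 + 1/C) = 0.4639 - j30.23 Ω.
Step 4 — Series with R1: Z_total = R1 + (R2 || C) = 468.5 - j30.23 Ω = 469.4∠-3.7° Ω.
Step 5 — Source phasor: V = 220∠-142.8° V = -175.2 - j133 V.
Step 6 — Ohm's law: I = V / Z_total = (-175.2 - j133) / (468.5 - j30.23) = -0.3543 - j0.3068 A.
Step 7 — Convert to polar: |I| = 0.4686 A, ∠I = -139.1°.

I = 0.4686∠-139.1° A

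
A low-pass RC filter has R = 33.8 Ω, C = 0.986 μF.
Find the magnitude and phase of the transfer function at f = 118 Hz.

Step 1 — Angular frequency: ω = 2π·118 = 741.4 rad/s.
Step 2 — Transfer function: H(jω) = 1/(1 + jωRC).
Step 3 — Denominator: 1 + jωRC = 1 + j·741.4·33.8·9.86e-07 = 1 + j0.02471.
Step 4 — H = 0.9994 - j0.02469.
Step 5 — Magnitude: |H| = 0.9997 (-0.0 dB); phase: φ = -1.4°.

|H| = 0.9997 (-0.0 dB), φ = -1.4°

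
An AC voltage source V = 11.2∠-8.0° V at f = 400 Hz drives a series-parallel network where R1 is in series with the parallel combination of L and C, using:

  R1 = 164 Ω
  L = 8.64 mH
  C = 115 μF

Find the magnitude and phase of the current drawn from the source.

Step 1 — Angular frequency: ω = 2π·f = 2π·400 = 2513 rad/s.
Step 2 — Component impedances:
  R1: Z = R = 164 Ω
  L: Z = jωL = j·2513·0.00864 = 0 + j21.71 Ω
  C: Z = 1/(jωC) = -j/(ω·C) = 0 - j3.46 Ω
Step 3 — Parallel branch: L || C = 1/(1/L + 1/C) = 0 - j4.116 Ω.
Step 4 — Series with R1: Z_total = R1 + (L || C) = 164 - j4.116 Ω = 164.1∠-1.4° Ω.
Step 5 — Source phasor: V = 11.2∠-8.0° V = 11.09 - j1.559 V.
Step 6 — Ohm's law: I = V / Z_total = (11.09 - j1.559) / (164 - j4.116) = 0.06782 - j0.007802 A.
Step 7 — Convert to polar: |I| = 0.06827 A, ∠I = -6.6°.

I = 0.06827∠-6.6° A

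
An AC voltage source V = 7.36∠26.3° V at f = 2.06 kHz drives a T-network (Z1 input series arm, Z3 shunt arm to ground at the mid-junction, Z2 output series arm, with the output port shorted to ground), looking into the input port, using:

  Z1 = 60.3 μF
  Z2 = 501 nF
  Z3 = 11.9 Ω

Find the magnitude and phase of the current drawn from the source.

Step 1 — Angular frequency: ω = 2π·f = 2π·2060 = 1.294e+04 rad/s.
Step 2 — Component impedances:
  Z1: Z = 1/(jωC) = -j/(ω·C) = 0 - j1.281 Ω
  Z2: Z = 1/(jωC) = -j/(ω·C) = 0 - j154.2 Ω
  Z3: Z = R = 11.9 Ω
Step 3 — With the output port shorted to ground, the output series arm Z2 runs from the junction to ground; the shunt arm Z3 also runs from the junction to ground. They appear in parallel: Z3 || Z2 = 11.83 - j0.9129 Ω.
Step 4 — Series with input arm Z1: Z_in = Z1 + (Z3 || Z2) = 11.83 - j2.194 Ω = 12.03∠-10.5° Ω.
Step 5 — Source phasor: V = 7.36∠26.3° V = 6.598 + j3.261 V.
Step 6 — Ohm's law: I = V / Z_total = (6.598 + j3.261) / (11.83 - j2.194) = 0.4898 + j0.3665 A.
Step 7 — Convert to polar: |I| = 0.6117 A, ∠I = 36.8°.

I = 0.6117∠36.8° A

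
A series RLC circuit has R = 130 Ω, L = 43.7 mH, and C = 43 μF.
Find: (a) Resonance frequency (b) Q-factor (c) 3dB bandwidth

Step 1 — Resonance condition Im(Z)=0 gives ω₀ = 1/√(LC).
Step 2 — ω₀ = 1/√(0.0437·4.3e-05) = 729.5 rad/s.
Step 3 — f₀ = ω₀/(2π) = 116.1 Hz.
Step 4 — Series Q: Q = ω₀L/R = 729.5·0.0437/130 = 0.2452.
Step 5 — 3dB bandwidth: Δω = ω₀/Q = 2975 rad/s; BW = Δω/(2π) = 473.5 Hz.

(a) f₀ = 116.1 Hz  (b) Q = 0.2452  (c) BW = 473.5 Hz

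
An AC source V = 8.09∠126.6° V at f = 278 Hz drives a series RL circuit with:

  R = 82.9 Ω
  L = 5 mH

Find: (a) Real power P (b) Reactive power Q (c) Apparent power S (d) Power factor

Step 1 — Angular frequency: ω = 2π·f = 2π·278 = 1747 rad/s.
Step 2 — Component impedances:
  R: Z = R = 82.9 Ω
  L: Z = jωL = j·1747·0.005 = 0 + j8.734 Ω
Step 3 — Series combination: Z_total = R + L = 82.9 + j8.734 Ω = 83.36∠6.0° Ω.
Step 4 — Source phasor: V = 8.09∠126.6° V = -4.823 + j6.495 V.
Step 5 — Current: I = V / Z = -0.04938 + j0.08355 A = 0.09705∠120.6° A.
Step 6 — Complex power: S = V·I* = 0.7808 + j0.08226 VA.
Step 7 — Real power: P = Re(S) = 0.7808 W.
Step 8 — Reactive power: Q = Im(S) = 0.08226 VAR.
Step 9 — Apparent power: |S| = 0.7851 VA.
Step 10 — Power factor: PF = P/|S| = 0.9945 (lagging).

(a) P = 0.7808 W  (b) Q = 0.08226 VAR  (c) S = 0.7851 VA  (d) PF = 0.9945 (lagging)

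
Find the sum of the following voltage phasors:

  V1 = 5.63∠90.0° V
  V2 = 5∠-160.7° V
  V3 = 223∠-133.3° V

Step 1 — Convert each phasor to rectangular form:
  V1 = 5.63·(cos(90.0°) + j·sin(90.0°)) = 0 + j5.63 V
  V2 = 5·(cos(-160.7°) + j·sin(-160.7°)) = -4.719 - j1.653 V
  V3 = 223·(cos(-133.3°) + j·sin(-133.3°)) = -152.9 - j162.3 V
Step 2 — Sum components: V_total = -157.7 - j158.3 V.
Step 3 — Convert to polar: |V_total| = 223.4 V, ∠V_total = -134.9°.

V_total = 223.4∠-134.9° V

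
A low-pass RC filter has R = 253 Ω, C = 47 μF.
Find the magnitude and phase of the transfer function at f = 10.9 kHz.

Step 1 — Angular frequency: ω = 2π·1.09e+04 = 6.849e+04 rad/s.
Step 2 — Transfer function: H(jω) = 1/(1 + jωRC).
Step 3 — Denominator: 1 + jωRC = 1 + j·6.849e+04·253·4.7e-05 = 1 + j814.4.
Step 4 — H = 1.508e-06 - j0.001228.
Step 5 — Magnitude: |H| = 0.001228 (-58.2 dB); phase: φ = -89.9°.

|H| = 0.001228 (-58.2 dB), φ = -89.9°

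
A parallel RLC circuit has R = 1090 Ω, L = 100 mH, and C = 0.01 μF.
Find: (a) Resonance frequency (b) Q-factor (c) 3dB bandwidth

Step 1 — Resonance: ω₀ = 1/√(LC) = 1/√(0.1·1e-08) = 3.162e+04 rad/s.
Step 2 — f₀ = ω₀/(2π) = 5033 Hz.
Step 3 — Parallel Q: Q = R/(ω₀L) = 1090/(3.162e+04·0.1) = 0.3447.
Step 4 — Bandwidth: Δω = ω₀/Q = 9.174e+04 rad/s; BW = Δω/(2π) = 1.46e+04 Hz.

(a) f₀ = 5033 Hz  (b) Q = 0.3447  (c) BW = 1.46e+04 Hz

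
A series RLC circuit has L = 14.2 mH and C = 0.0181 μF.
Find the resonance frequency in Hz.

Step 1 — Resonance condition Im(Z)=0 gives ω₀ = 1/√(LC).
Step 2 — ω₀ = 1/√(0.0142·1.81e-08) = 6.238e+04 rad/s.
Step 3 — f₀ = ω₀/(2π) = 9927 Hz.

f₀ = 9927 Hz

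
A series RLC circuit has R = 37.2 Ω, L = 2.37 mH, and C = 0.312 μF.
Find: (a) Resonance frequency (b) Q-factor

Step 1 — Resonance condition Im(Z)=0 gives ω₀ = 1/√(LC).
Step 2 — ω₀ = 1/√(0.00237·3.12e-07) = 3.677e+04 rad/s.
Step 3 — f₀ = ω₀/(2π) = 5853 Hz.
Step 4 — Series Q: Q = ω₀L/R = 3.677e+04·0.00237/37.2 = 2.343.

(a) f₀ = 5853 Hz  (b) Q = 2.343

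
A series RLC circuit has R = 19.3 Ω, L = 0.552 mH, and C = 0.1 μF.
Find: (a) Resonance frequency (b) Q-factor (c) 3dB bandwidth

Step 1 — Resonance condition Im(Z)=0 gives ω₀ = 1/√(LC).
Step 2 — ω₀ = 1/√(0.000552·1e-07) = 1.346e+05 rad/s.
Step 3 — f₀ = ω₀/(2π) = 2.142e+04 Hz.
Step 4 — Series Q: Q = ω₀L/R = 1.346e+05·0.000552/19.3 = 3.85.
Step 5 — 3dB bandwidth: Δω = ω₀/Q = 3.496e+04 rad/s; BW = Δω/(2π) = 5565 Hz.

(a) f₀ = 2.142e+04 Hz  (b) Q = 3.85  (c) BW = 5565 Hz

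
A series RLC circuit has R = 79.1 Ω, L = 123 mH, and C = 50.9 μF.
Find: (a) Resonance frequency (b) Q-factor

Step 1 — Resonance condition Im(Z)=0 gives ω₀ = 1/√(LC).
Step 2 — ω₀ = 1/√(0.123·5.09e-05) = 399.7 rad/s.
Step 3 — f₀ = ω₀/(2π) = 63.61 Hz.
Step 4 — Series Q: Q = ω₀L/R = 399.7·0.123/79.1 = 0.6215.

(a) f₀ = 63.61 Hz  (b) Q = 0.6215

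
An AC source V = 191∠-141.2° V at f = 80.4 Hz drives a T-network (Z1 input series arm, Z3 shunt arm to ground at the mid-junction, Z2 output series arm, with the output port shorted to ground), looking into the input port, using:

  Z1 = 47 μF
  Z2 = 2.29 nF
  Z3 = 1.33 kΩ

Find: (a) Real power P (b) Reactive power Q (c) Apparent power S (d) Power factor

Step 1 — Angular frequency: ω = 2π·f = 2π·80.4 = 505.2 rad/s.
Step 2 — Component impedances:
  Z1: Z = 1/(jωC) = -j/(ω·C) = 0 - j42.12 Ω
  Z2: Z = 1/(jωC) = -j/(ω·C) = 0 - j8.644e+05 Ω
  Z3: Z = R = 1330 Ω
Step 3 — With the output port shorted to ground, the output series arm Z2 runs from the junction to ground; the shunt arm Z3 also runs from the junction to ground. They appear in parallel: Z3 || Z2 = 1330 - j2.046 Ω.
Step 4 — Series with input arm Z1: Z_in = Z1 + (Z3 || Z2) = 1330 - j44.16 Ω = 1331∠-1.9° Ω.
Step 5 — Source phasor: V = 191∠-141.2° V = -148.9 - j119.7 V.
Step 6 — Current: I = V / Z = -0.1088 - j0.0936 A = 0.1435∠-139.3° A.
Step 7 — Complex power: S = V·I* = 27.4 - j0.9098 VA.
Step 8 — Real power: P = Re(S) = 27.4 W.
Step 9 — Reactive power: Q = Im(S) = -0.9098 VAR.
Step 10 — Apparent power: |S| = 27.41 VA.
Step 11 — Power factor: PF = P/|S| = 0.9994 (leading).

(a) P = 27.4 W  (b) Q = -0.9098 VAR  (c) S = 27.41 VA  (d) PF = 0.9994 (leading)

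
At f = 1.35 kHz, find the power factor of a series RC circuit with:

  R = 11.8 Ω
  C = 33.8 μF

Step 1 — Angular frequency: ω = 2π·f = 2π·1350 = 8482 rad/s.
Step 2 — Component impedances:
  R: Z = R = 11.8 Ω
  C: Z = 1/(jωC) = -j/(ω·C) = 0 - j3.488 Ω
Step 3 — Series combination: Z_total = R + C = 11.8 - j3.488 Ω = 12.3∠-16.5° Ω.
Step 4 — Power factor: PF = cos(φ) = Re(Z)/|Z| = 11.8/12.305 = 0.959.
Step 5 — Type: Im(Z) = -3.488 ⇒ leading (phase φ = -16.5°).

PF = 0.959 (leading, φ = -16.5°)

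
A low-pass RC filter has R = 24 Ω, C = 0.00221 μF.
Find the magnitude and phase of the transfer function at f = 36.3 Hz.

Step 1 — Angular frequency: ω = 2π·36.3 = 228.1 rad/s.
Step 2 — Transfer function: H(jω) = 1/(1 + jωRC).
Step 3 — Denominator: 1 + jωRC = 1 + j·228.1·24·2.21e-09 = 1 + j1.21e-05.
Step 4 — H = 1 - j1.21e-05.
Step 5 — Magnitude: |H| = 1 (-0.0 dB); phase: φ = -0.0°.

|H| = 1 (-0.0 dB), φ = -0.0°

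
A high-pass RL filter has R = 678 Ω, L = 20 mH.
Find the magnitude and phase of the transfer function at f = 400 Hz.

Step 1 — Angular frequency: ω = 2π·400 = 2513 rad/s.
Step 2 — Transfer function: H(jω) = jωL/(R + jωL).
Step 3 — Numerator jωL = j·50.27; denominator R + jωL = 678 + j50.27.
Step 4 — H = 0.005466 + j0.07373.
Step 5 — Magnitude: |H| = 0.07393 (-22.6 dB); phase: φ = 85.8°.

|H| = 0.07393 (-22.6 dB), φ = 85.8°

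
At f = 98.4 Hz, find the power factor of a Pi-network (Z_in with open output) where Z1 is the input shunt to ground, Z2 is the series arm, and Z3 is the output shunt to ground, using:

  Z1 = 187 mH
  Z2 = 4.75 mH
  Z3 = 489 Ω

Step 1 — Angular frequency: ω = 2π·f = 2π·98.4 = 618.3 rad/s.
Step 2 — Component impedances:
  Z1: Z = jωL = j·618.3·0.187 = 0 + j115.6 Ω
  Z2: Z = jωL = j·618.3·0.00475 = 0 + j2.937 Ω
  Z3: Z = R = 489 Ω
Step 3 — With open output, the series arm Z2 and the output shunt Z3 appear in series to ground: Z2 + Z3 = 489 + j2.937 Ω.
Step 4 — Parallel with input shunt Z1: Z_in = Z1 || (Z2 + Z3) = 25.82 + j109.4 Ω = 112.4∠76.7° Ω.
Step 5 — Power factor: PF = cos(φ) = Re(Z)/|Z| = 25.818/112.36 = 0.2298.
Step 6 — Type: Im(Z) = 109.4 ⇒ lagging (phase φ = 76.7°).

PF = 0.2298 (lagging, φ = 76.7°)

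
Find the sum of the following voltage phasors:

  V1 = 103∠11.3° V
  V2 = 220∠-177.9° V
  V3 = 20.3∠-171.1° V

Step 1 — Convert each phasor to rectangular form:
  V1 = 103·(cos(11.3°) + j·sin(11.3°)) = 101 + j20.18 V
  V2 = 220·(cos(-177.9°) + j·sin(-177.9°)) = -219.9 - j8.062 V
  V3 = 20.3·(cos(-171.1°) + j·sin(-171.1°)) = -20.06 - j3.141 V
Step 2 — Sum components: V_total = -138.9 + j8.98 V.
Step 3 — Convert to polar: |V_total| = 139.2 V, ∠V_total = 176.3°.

V_total = 139.2∠176.3° V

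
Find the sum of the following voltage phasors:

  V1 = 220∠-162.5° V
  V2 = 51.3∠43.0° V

Step 1 — Convert each phasor to rectangular form:
  V1 = 220·(cos(-162.5°) + j·sin(-162.5°)) = -209.8 - j66.16 V
  V2 = 51.3·(cos(43.0°) + j·sin(43.0°)) = 37.52 + j34.99 V
Step 2 — Sum components: V_total = -172.3 - j31.17 V.
Step 3 — Convert to polar: |V_total| = 175.1 V, ∠V_total = -169.7°.

V_total = 175.1∠-169.7° V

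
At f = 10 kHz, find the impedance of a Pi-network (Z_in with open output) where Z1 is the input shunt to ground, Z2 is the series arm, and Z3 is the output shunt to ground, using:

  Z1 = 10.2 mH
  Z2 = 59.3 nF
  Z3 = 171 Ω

Step 1 — Angular frequency: ω = 2π·f = 2π·1e+04 = 6.283e+04 rad/s.
Step 2 — Component impedances:
  Z1: Z = jωL = j·6.283e+04·0.0102 = 0 + j640.9 Ω
  Z2: Z = 1/(jωC) = -j/(ω·C) = 0 - j268.4 Ω
  Z3: Z = R = 171 Ω
Step 3 — With open output, the series arm Z2 and the output shunt Z3 appear in series to ground: Z2 + Z3 = 171 - j268.4 Ω.
Step 4 — Parallel with input shunt Z1: Z_in = Z1 || (Z2 + Z3) = 418.1 - j269.8 Ω = 497.6∠-32.8° Ω.

Z = 418.1 - j269.8 Ω = 497.6∠-32.8° Ω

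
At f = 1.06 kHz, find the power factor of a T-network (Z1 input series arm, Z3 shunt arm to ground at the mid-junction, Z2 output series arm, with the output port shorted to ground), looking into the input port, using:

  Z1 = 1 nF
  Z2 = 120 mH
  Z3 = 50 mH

Step 1 — Angular frequency: ω = 2π·f = 2π·1060 = 6660 rad/s.
Step 2 — Component impedances:
  Z1: Z = 1/(jωC) = -j/(ω·C) = 0 - j1.501e+05 Ω
  Z2: Z = jωL = j·6660·0.12 = 0 + j799.2 Ω
  Z3: Z = jωL = j·6660·0.05 = 0 + j333 Ω
Step 3 — With the output port shorted to ground, the output series arm Z2 runs from the junction to ground; the shunt arm Z3 also runs from the junction to ground. They appear in parallel: Z3 || Z2 = 0 + j235.1 Ω.
Step 4 — Series with input arm Z1: Z_in = Z1 + (Z3 || Z2) = 0 - j1.499e+05 Ω = 1.499e+05∠-90.0° Ω.
Step 5 — Power factor: PF = cos(φ) = Re(Z)/|Z| = 0/1.499e+05 = 0.
Step 6 — Type: Im(Z) = -1.499e+05 ⇒ leading (phase φ = -90.0°).

PF = 0 (leading, φ = -90.0°)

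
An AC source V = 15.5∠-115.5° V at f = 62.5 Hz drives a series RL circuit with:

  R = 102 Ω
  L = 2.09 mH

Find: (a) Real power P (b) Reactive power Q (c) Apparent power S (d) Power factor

Step 1 — Angular frequency: ω = 2π·f = 2π·62.5 = 392.7 rad/s.
Step 2 — Component impedances:
  R: Z = R = 102 Ω
  L: Z = jωL = j·392.7·0.00209 = 0 + j0.8207 Ω
Step 3 — Series combination: Z_total = R + L = 102 + j0.8207 Ω = 102∠0.5° Ω.
Step 4 — Source phasor: V = 15.5∠-115.5° V = -6.673 - j13.99 V.
Step 5 — Current: I = V / Z = -0.06652 - j0.1366 A = 0.152∠-116.0° A.
Step 6 — Complex power: S = V·I* = 2.355 + j0.01895 VA.
Step 7 — Real power: P = Re(S) = 2.355 W.
Step 8 — Reactive power: Q = Im(S) = 0.01895 VAR.
Step 9 — Apparent power: |S| = 2.355 VA.
Step 10 — Power factor: PF = P/|S| = 1 (lagging).

(a) P = 2.355 W  (b) Q = 0.01895 VAR  (c) S = 2.355 VA  (d) PF = 1 (lagging)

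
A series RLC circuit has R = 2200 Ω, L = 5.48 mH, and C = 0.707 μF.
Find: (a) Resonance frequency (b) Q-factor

Step 1 — Resonance condition Im(Z)=0 gives ω₀ = 1/√(LC).
Step 2 — ω₀ = 1/√(0.00548·7.07e-07) = 1.607e+04 rad/s.
Step 3 — f₀ = ω₀/(2π) = 2557 Hz.
Step 4 — Series Q: Q = ω₀L/R = 1.607e+04·0.00548/2200 = 0.04002.

(a) f₀ = 2557 Hz  (b) Q = 0.04002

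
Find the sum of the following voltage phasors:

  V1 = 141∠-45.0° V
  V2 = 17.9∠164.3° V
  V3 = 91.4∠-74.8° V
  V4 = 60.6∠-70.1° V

Step 1 — Convert each phasor to rectangular form:
  V1 = 141·(cos(-45.0°) + j·sin(-45.0°)) = 99.7 - j99.7 V
  V2 = 17.9·(cos(164.3°) + j·sin(164.3°)) = -17.23 + j4.844 V
  V3 = 91.4·(cos(-74.8°) + j·sin(-74.8°)) = 23.96 - j88.2 V
  V4 = 60.6·(cos(-70.1°) + j·sin(-70.1°)) = 20.63 - j56.98 V
Step 2 — Sum components: V_total = 127.1 - j240 V.
Step 3 — Convert to polar: |V_total| = 271.6 V, ∠V_total = -62.1°.

V_total = 271.6∠-62.1° V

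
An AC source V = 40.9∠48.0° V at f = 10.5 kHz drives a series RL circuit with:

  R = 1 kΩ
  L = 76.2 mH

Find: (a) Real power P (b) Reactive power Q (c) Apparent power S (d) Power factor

Step 1 — Angular frequency: ω = 2π·f = 2π·1.05e+04 = 6.597e+04 rad/s.
Step 2 — Component impedances:
  R: Z = R = 1000 Ω
  L: Z = jωL = j·6.597e+04·0.0762 = 0 + j5027 Ω
Step 3 — Series combination: Z_total = R + L = 1000 + j5027 Ω = 5126∠78.7° Ω.
Step 4 — Source phasor: V = 40.9∠48.0° V = 27.37 + j30.39 V.
Step 5 — Current: I = V / Z = 0.006858 - j0.00408 A = 0.007979∠-30.7° A.
Step 6 — Complex power: S = V·I* = 0.06367 + j0.3201 VA.
Step 7 — Real power: P = Re(S) = 0.06367 W.
Step 8 — Reactive power: Q = Im(S) = 0.3201 VAR.
Step 9 — Apparent power: |S| = 0.3264 VA.
Step 10 — Power factor: PF = P/|S| = 0.1951 (lagging).

(a) P = 0.06367 W  (b) Q = 0.3201 VAR  (c) S = 0.3264 VA  (d) PF = 0.1951 (lagging)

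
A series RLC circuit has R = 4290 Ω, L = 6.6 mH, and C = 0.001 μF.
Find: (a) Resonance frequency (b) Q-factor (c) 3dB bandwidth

Step 1 — Resonance condition Im(Z)=0 gives ω₀ = 1/√(LC).
Step 2 — ω₀ = 1/√(0.0066·1e-09) = 3.892e+05 rad/s.
Step 3 — f₀ = ω₀/(2π) = 6.195e+04 Hz.
Step 4 — Series Q: Q = ω₀L/R = 3.892e+05·0.0066/4290 = 0.5988.
Step 5 — 3dB bandwidth: Δω = ω₀/Q = 6.5e+05 rad/s; BW = Δω/(2π) = 1.035e+05 Hz.

(a) f₀ = 6.195e+04 Hz  (b) Q = 0.5988  (c) BW = 1.035e+05 Hz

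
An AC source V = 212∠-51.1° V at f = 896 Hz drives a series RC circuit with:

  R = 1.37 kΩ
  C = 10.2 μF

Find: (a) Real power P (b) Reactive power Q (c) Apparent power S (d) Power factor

Step 1 — Angular frequency: ω = 2π·f = 2π·896 = 5630 rad/s.
Step 2 — Component impedances:
  R: Z = R = 1370 Ω
  C: Z = 1/(jωC) = -j/(ω·C) = 0 - j17.41 Ω
Step 3 — Series combination: Z_total = R + C = 1370 - j17.41 Ω = 1370∠-0.7° Ω.
Step 4 — Source phasor: V = 212∠-51.1° V = 133.1 - j165 V.
Step 5 — Current: I = V / Z = 0.09869 - j0.1192 A = 0.1547∠-50.4° A.
Step 6 — Complex power: S = V·I* = 32.8 - j0.4169 VA.
Step 7 — Real power: P = Re(S) = 32.8 W.
Step 8 — Reactive power: Q = Im(S) = -0.4169 VAR.
Step 9 — Apparent power: |S| = 32.8 VA.
Step 10 — Power factor: PF = P/|S| = 0.9999 (leading).

(a) P = 32.8 W  (b) Q = -0.4169 VAR  (c) S = 32.8 VA  (d) PF = 0.9999 (leading)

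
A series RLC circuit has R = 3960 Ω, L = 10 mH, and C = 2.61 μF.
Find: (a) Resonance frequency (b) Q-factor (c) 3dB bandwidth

Step 1 — Resonance: ω₀ = 1/√(LC) = 1/√(0.01·2.61e-06) = 6190 rad/s.
Step 2 — f₀ = ω₀/(2π) = 985.1 Hz.
Step 3 — Series Q: Q = ω₀L/R = 6190·0.01/3960 = 0.01563.
Step 4 — Bandwidth: Δω = ω₀/Q = 3.96e+05 rad/s; BW = Δω/(2π) = 6.303e+04 Hz.

(a) f₀ = 985.1 Hz  (b) Q = 0.01563  (c) BW = 6.303e+04 Hz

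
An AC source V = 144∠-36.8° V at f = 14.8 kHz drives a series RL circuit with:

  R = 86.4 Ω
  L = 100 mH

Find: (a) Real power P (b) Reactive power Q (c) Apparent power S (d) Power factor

Step 1 — Angular frequency: ω = 2π·f = 2π·1.48e+04 = 9.299e+04 rad/s.
Step 2 — Component impedances:
  R: Z = R = 86.4 Ω
  L: Z = jωL = j·9.299e+04·0.1 = 0 + j9299 Ω
Step 3 — Series combination: Z_total = R + L = 86.4 + j9299 Ω = 9300∠89.5° Ω.
Step 4 — Source phasor: V = 144∠-36.8° V = 115.3 - j86.26 V.
Step 5 — Current: I = V / Z = -0.00916 - j0.01248 A = 0.01548∠-126.3° A.
Step 6 — Complex power: S = V·I* = 0.02072 + j2.23 VA.
Step 7 — Real power: P = Re(S) = 0.02072 W.
Step 8 — Reactive power: Q = Im(S) = 2.23 VAR.
Step 9 — Apparent power: |S| = 2.23 VA.
Step 10 — Power factor: PF = P/|S| = 0.009291 (lagging).

(a) P = 0.02072 W  (b) Q = 2.23 VAR  (c) S = 2.23 VA  (d) PF = 0.009291 (lagging)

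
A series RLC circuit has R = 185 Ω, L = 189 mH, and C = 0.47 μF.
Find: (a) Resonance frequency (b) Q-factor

Step 1 — Resonance condition Im(Z)=0 gives ω₀ = 1/√(LC).
Step 2 — ω₀ = 1/√(0.189·4.7e-07) = 3355 rad/s.
Step 3 — f₀ = ω₀/(2π) = 534 Hz.
Step 4 — Series Q: Q = ω₀L/R = 3355·0.189/185 = 3.428.

(a) f₀ = 534 Hz  (b) Q = 3.428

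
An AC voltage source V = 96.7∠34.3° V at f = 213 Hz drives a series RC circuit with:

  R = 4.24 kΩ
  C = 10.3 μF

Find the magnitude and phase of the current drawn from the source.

Step 1 — Angular frequency: ω = 2π·f = 2π·213 = 1338 rad/s.
Step 2 — Component impedances:
  R: Z = R = 4240 Ω
  C: Z = 1/(jωC) = -j/(ω·C) = 0 - j72.54 Ω
Step 3 — Series combination: Z_total = R + C = 4240 - j72.54 Ω = 4241∠-1.0° Ω.
Step 4 — Source phasor: V = 96.7∠34.3° V = 79.88 + j54.49 V.
Step 5 — Ohm's law: I = V / Z_total = (79.88 + j54.49) / (4240 - j72.54) = 0.01862 + j0.01317 A.
Step 6 — Convert to polar: |I| = 0.0228 A, ∠I = 35.3°.

I = 0.0228∠35.3° A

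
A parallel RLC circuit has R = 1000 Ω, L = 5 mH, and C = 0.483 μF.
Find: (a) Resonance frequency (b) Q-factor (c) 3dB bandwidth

Step 1 — Resonance: ω₀ = 1/√(LC) = 1/√(0.005·4.83e-07) = 2.035e+04 rad/s.
Step 2 — f₀ = ω₀/(2π) = 3239 Hz.
Step 3 — Parallel Q: Q = R/(ω₀L) = 1000/(2.035e+04·0.005) = 9.829.
Step 4 — Bandwidth: Δω = ω₀/Q = 2070 rad/s; BW = Δω/(2π) = 329.5 Hz.

(a) f₀ = 3239 Hz  (b) Q = 9.829  (c) BW = 329.5 Hz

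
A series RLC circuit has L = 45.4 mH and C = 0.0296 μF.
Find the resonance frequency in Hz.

Step 1 — Resonance condition Im(Z)=0 gives ω₀ = 1/√(LC).
Step 2 — ω₀ = 1/√(0.0454·2.96e-08) = 2.728e+04 rad/s.
Step 3 — f₀ = ω₀/(2π) = 4342 Hz.

f₀ = 4342 Hz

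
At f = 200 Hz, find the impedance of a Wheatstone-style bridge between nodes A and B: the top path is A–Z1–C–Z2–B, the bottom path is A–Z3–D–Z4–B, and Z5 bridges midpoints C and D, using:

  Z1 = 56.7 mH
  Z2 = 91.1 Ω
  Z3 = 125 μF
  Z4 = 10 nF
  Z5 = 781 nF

Step 1 — Angular frequency: ω = 2π·f = 2π·200 = 1257 rad/s.
Step 2 — Component impedances:
  Z1: Z = jωL = j·1257·0.0567 = 0 + j71.25 Ω
  Z2: Z = R = 91.1 Ω
  Z3: Z = 1/(jωC) = -j/(ω·C) = 0 - j6.366 Ω
  Z4: Z = 1/(jωC) = -j/(ω·C) = 0 - j7.958e+04 Ω
  Z5: Z = 1/(jωC) = -j/(ω·C) = 0 - j1019 Ω
Step 3 — Bridge requires nodal analysis (the Z5 bridge couples midpoints C and D, so the two paths cannot be reduced to a simple series/parallel combination). Setting node B to ground and injecting 1 A at node A, the 3-node admittance system at A, C, D solves to V_A = Z_AB = 91.27 + j76.54 Ω = 119.1∠40.0° Ω.

Z = 91.27 + j76.54 Ω = 119.1∠40.0° Ω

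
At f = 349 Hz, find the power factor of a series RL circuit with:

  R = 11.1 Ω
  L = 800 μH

Step 1 — Angular frequency: ω = 2π·f = 2π·349 = 2193 rad/s.
Step 2 — Component impedances:
  R: Z = R = 11.1 Ω
  L: Z = jωL = j·2193·0.0008 = 0 + j1.754 Ω
Step 3 — Series combination: Z_total = R + L = 11.1 + j1.754 Ω = 11.24∠9.0° Ω.
Step 4 — Power factor: PF = cos(φ) = Re(Z)/|Z| = 11.1/11.238 = 0.9877.
Step 5 — Type: Im(Z) = 1.754 ⇒ lagging (phase φ = 9.0°).

PF = 0.9877 (lagging, φ = 9.0°)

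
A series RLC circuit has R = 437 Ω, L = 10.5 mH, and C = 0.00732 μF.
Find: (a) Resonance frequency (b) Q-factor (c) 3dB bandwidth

Step 1 — Resonance condition Im(Z)=0 gives ω₀ = 1/√(LC).
Step 2 — ω₀ = 1/√(0.0105·7.32e-09) = 1.141e+05 rad/s.
Step 3 — f₀ = ω₀/(2π) = 1.815e+04 Hz.
Step 4 — Series Q: Q = ω₀L/R = 1.141e+05·0.0105/437 = 2.741.
Step 5 — 3dB bandwidth: Δω = ω₀/Q = 4.162e+04 rad/s; BW = Δω/(2π) = 6624 Hz.

(a) f₀ = 1.815e+04 Hz  (b) Q = 2.741  (c) BW = 6624 Hz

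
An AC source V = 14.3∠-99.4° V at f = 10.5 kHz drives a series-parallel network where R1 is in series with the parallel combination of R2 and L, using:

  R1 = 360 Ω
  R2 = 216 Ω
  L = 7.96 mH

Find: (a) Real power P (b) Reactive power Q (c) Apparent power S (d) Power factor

Step 1 — Angular frequency: ω = 2π·f = 2π·1.05e+04 = 6.597e+04 rad/s.
Step 2 — Component impedances:
  R1: Z = R = 360 Ω
  R2: Z = R = 216 Ω
  L: Z = jωL = j·6.597e+04·0.00796 = 0 + j525.1 Ω
Step 3 — Parallel branch: R2 || L = 1/(1/R2 + 1/L) = 184.7 + j75.99 Ω.
Step 4 — Series with R1: Z_total = R1 + (R2 || L) = 544.7 + j75.99 Ω = 550∠7.9° Ω.
Step 5 — Source phasor: V = 14.3∠-99.4° V = -2.336 - j14.11 V.
Step 6 — Current: I = V / Z = -0.007749 - j0.02482 A = 0.026∠-107.3° A.
Step 7 — Complex power: S = V·I* = 0.3682 + j0.05136 VA.
Step 8 — Real power: P = Re(S) = 0.3682 W.
Step 9 — Reactive power: Q = Im(S) = 0.05136 VAR.
Step 10 — Apparent power: |S| = 0.3718 VA.
Step 11 — Power factor: PF = P/|S| = 0.9904 (lagging).

(a) P = 0.3682 W  (b) Q = 0.05136 VAR  (c) S = 0.3718 VA  (d) PF = 0.9904 (lagging)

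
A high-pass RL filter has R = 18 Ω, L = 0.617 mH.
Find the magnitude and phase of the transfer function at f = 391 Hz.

Step 1 — Angular frequency: ω = 2π·391 = 2457 rad/s.
Step 2 — Transfer function: H(jω) = jωL/(R + jωL).
Step 3 — Numerator jωL = j·1.516; denominator R + jωL = 18 + j1.516.
Step 4 — H = 0.007042 + j0.08362.
Step 5 — Magnitude: |H| = 0.08391 (-21.5 dB); phase: φ = 85.2°.

|H| = 0.08391 (-21.5 dB), φ = 85.2°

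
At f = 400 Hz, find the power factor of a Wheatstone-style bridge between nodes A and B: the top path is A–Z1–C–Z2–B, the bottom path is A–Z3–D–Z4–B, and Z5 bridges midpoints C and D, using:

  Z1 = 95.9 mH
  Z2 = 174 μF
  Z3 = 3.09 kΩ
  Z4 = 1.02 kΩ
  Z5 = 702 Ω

Step 1 — Angular frequency: ω = 2π·f = 2π·400 = 2513 rad/s.
Step 2 — Component impedances:
  Z1: Z = jωL = j·2513·0.0959 = 0 + j241 Ω
  Z2: Z = 1/(jωC) = -j/(ω·C) = 0 - j2.287 Ω
  Z3: Z = R = 3090 Ω
  Z4: Z = R = 1020 Ω
  Z5: Z = R = 702 Ω
Step 3 — Bridge requires nodal analysis (the Z5 bridge couples midpoints C and D, so the two paths cannot be reduced to a simple series/parallel combination). Setting node B to ground and injecting 1 A at node A, the 3-node admittance system at A, C, D solves to V_A = Z_AB = 16.37 + j237.6 Ω = 238.2∠86.1° Ω.
Step 4 — Power factor: PF = cos(φ) = Re(Z)/|Z| = 16.37/238.2 = 0.06872.
Step 5 — Type: Im(Z) = 237.6 ⇒ lagging (phase φ = 86.1°).

PF = 0.06872 (lagging, φ = 86.1°)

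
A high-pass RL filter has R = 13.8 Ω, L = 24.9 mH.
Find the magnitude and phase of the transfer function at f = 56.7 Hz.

Step 1 — Angular frequency: ω = 2π·56.7 = 356.3 rad/s.
Step 2 — Transfer function: H(jω) = jωL/(R + jωL).
Step 3 — Numerator jωL = j·8.871; denominator R + jωL = 13.8 + j8.871.
Step 4 — H = 0.2924 + j0.4549.
Step 5 — Magnitude: |H| = 0.5407 (-5.3 dB); phase: φ = 57.3°.

|H| = 0.5407 (-5.3 dB), φ = 57.3°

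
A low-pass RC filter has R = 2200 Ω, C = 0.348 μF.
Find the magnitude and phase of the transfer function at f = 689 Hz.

Step 1 — Angular frequency: ω = 2π·689 = 4329 rad/s.
Step 2 — Transfer function: H(jω) = 1/(1 + jωRC).
Step 3 — Denominator: 1 + jωRC = 1 + j·4329·2200·3.48e-07 = 1 + j3.314.
Step 4 — H = 0.08344 - j0.2765.
Step 5 — Magnitude: |H| = 0.2889 (-10.8 dB); phase: φ = -73.2°.

|H| = 0.2889 (-10.8 dB), φ = -73.2°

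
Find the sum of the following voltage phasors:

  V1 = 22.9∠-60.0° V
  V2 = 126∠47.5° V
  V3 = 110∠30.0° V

Step 1 — Convert each phasor to rectangular form:
  V1 = 22.9·(cos(-60.0°) + j·sin(-60.0°)) = 11.45 - j19.83 V
  V2 = 126·(cos(47.5°) + j·sin(47.5°)) = 85.12 + j92.9 V
  V3 = 110·(cos(30.0°) + j·sin(30.0°)) = 95.26 + j55 V
Step 2 — Sum components: V_total = 191.8 + j128.1 V.
Step 3 — Convert to polar: |V_total| = 230.7 V, ∠V_total = 33.7°.

V_total = 230.7∠33.7° V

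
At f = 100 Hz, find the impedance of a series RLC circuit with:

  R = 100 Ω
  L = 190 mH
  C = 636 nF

Step 1 — Angular frequency: ω = 2π·f = 2π·100 = 628.3 rad/s.
Step 2 — Component impedances:
  R: Z = R = 100 Ω
  L: Z = jωL = j·628.3·0.19 = 0 + j119.4 Ω
  C: Z = 1/(jωC) = -j/(ω·C) = 0 - j2502 Ω
Step 3 — Series combination: Z_total = R + L + C = 100 - j2383 Ω = 2385∠-87.6° Ω.

Z = 100 - j2383 Ω = 2385∠-87.6° Ω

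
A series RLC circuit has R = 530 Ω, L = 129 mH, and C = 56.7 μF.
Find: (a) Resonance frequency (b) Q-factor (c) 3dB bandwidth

Step 1 — Resonance: ω₀ = 1/√(LC) = 1/√(0.129·5.67e-05) = 369.8 rad/s.
Step 2 — f₀ = ω₀/(2π) = 58.85 Hz.
Step 3 — Series Q: Q = ω₀L/R = 369.8·0.129/530 = 0.09.
Step 4 — Bandwidth: Δω = ω₀/Q = 4109 rad/s; BW = Δω/(2π) = 653.9 Hz.

(a) f₀ = 58.85 Hz  (b) Q = 0.09  (c) BW = 653.9 Hz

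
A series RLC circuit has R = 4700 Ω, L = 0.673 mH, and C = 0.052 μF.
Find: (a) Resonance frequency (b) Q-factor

Step 1 — Resonance condition Im(Z)=0 gives ω₀ = 1/√(LC).
Step 2 — ω₀ = 1/√(0.000673·5.2e-08) = 1.69e+05 rad/s.
Step 3 — f₀ = ω₀/(2π) = 2.69e+04 Hz.
Step 4 — Series Q: Q = ω₀L/R = 1.69e+05·0.000673/4700 = 0.02421.

(a) f₀ = 2.69e+04 Hz  (b) Q = 0.02421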